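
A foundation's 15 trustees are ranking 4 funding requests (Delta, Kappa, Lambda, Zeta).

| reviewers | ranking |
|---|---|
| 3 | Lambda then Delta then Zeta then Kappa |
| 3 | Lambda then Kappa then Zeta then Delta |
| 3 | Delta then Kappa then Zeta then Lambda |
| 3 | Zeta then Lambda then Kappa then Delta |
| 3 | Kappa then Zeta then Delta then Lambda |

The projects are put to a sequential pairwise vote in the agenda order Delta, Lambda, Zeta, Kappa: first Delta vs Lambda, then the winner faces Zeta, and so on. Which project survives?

Kappa

Round 1: Delta vs Lambda — 6–9, Lambda advances.
Round 2: Lambda vs Zeta — 6–9, Zeta advances.
Round 3: Zeta vs Kappa — 6–9, Kappa advances.
The agenda winner is Kappa.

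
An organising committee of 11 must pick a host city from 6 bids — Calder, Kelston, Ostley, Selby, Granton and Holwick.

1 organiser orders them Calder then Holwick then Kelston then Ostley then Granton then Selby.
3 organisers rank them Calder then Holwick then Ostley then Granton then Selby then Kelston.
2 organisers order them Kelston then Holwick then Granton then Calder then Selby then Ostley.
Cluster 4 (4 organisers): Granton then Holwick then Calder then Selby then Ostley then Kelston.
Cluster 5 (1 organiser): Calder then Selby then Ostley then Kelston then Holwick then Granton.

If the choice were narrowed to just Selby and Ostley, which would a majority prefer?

Selby

Ballots ranking Selby above Ostley: 2 + 4 + 1 = 7.
Ballots ranking Ostley above Selby: 11 − 7 = 4.
Selby wins the head-to-head 7–4.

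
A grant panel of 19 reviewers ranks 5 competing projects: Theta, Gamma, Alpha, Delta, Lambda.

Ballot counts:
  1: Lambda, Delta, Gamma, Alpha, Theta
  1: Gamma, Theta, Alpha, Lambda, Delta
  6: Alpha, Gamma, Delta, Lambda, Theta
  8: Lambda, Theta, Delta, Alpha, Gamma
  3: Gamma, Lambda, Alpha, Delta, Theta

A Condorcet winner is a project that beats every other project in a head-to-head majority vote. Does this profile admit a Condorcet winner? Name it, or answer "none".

none

Pairwise majorities:
Theta vs Gamma: Theta is ranked higher on 8 ballots, Gamma on 11. Gamma wins 11–8.
Theta vs Alpha: 9 to 10, Alpha.
Theta vs Delta: 1+8 = 9 for Theta, 10 for Delta — Delta by 10–9.
Theta vs Lambda: 1 to 18, Lambda.
Gamma vs Alpha: Gamma is ranked higher on 1+1+3 = 5 ballots, Alpha on 14. Alpha wins 14–5.
Gamma vs Delta: 1+6+3 = 10 for Gamma, 9 for Delta — Gamma by 10–9.
Gamma vs Lambda: 10 to 9, Gamma.
Alpha vs Delta: 1+6+3 = 10 for Alpha, 9 for Delta — Alpha by 10–9.
Alpha vs Lambda: 7 to 12, Lambda.
Delta vs Lambda: 6 to 13, Lambda.
Each project drops at least one matchup (Theta loses to Gamma; Gamma loses to Alpha; Alpha loses to Lambda; Delta loses to Gamma; Lambda loses to Gamma); the cycle Gamma → Lambda → Alpha → Gamma rules out a Condorcet winner.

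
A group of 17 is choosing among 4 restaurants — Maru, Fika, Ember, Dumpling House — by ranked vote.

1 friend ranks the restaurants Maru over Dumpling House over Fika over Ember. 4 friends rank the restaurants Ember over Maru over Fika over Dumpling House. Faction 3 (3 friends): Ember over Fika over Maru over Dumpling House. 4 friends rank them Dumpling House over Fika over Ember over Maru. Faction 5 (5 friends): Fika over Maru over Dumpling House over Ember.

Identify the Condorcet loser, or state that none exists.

Head-to-head results (17 friends):
Maru vs Fika: 1+4 = 5 for Maru, 12 for Fika — Fika by 12–5.
Maru–Ember: Ember 11–6.
Maru vs Dumpling House: Maru wins 13–4.
Fika vs Ember: Fika, 10–7.
Fika vs Dumpling House: Fika wins 12–5.
Ember–Dumpling House: Dumpling House 10–7.
No restaurant is winless: Maru beats Dumpling House; Fika beats Maru; Ember beats Maru; Dumpling House beats Ember. There is no Condorcet loser.

none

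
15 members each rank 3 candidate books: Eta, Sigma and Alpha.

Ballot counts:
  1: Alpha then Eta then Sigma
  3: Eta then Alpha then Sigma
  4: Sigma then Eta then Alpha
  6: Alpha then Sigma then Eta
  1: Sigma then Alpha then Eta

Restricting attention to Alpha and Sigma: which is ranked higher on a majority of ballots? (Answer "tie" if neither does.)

Alpha

Ballots ranking Alpha above Sigma: 1 + 3 + 6 = 10.
Ballots ranking Sigma above Alpha: 15 − 10 = 5.
Alpha wins the head-to-head 10–5.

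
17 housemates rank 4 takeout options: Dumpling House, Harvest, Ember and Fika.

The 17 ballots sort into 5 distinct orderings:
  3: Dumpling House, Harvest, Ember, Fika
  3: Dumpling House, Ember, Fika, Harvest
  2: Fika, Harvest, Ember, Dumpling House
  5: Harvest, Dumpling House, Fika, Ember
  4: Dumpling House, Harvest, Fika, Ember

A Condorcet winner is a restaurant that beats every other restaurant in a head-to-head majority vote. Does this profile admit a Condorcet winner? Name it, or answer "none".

Check each pair by majority over 17 ballots:
Dumpling House vs Harvest: Dumpling House, 10–7.
Dumpling House vs Ember: Dumpling House, 15–2.
Dumpling House–Fika: Dumpling House 15–2.
Harvest–Ember: Harvest 14–3.
Harvest vs Fika: Harvest, 12–5.
Ember–Fika: Fika 11–6.
Dumpling House defeats every rival head-to-head and is the Condorcet winner.

Dumpling House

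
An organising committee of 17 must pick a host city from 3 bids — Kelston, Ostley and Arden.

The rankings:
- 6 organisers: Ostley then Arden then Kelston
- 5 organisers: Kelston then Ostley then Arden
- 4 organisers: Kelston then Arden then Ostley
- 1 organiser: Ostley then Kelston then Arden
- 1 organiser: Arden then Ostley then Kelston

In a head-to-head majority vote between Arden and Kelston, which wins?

Ballots ranking Arden above Kelston: 6 + 1 = 7.
Ballots ranking Kelston above Arden: 17 − 7 = 10.
Kelston wins the head-to-head 10–7.

Kelston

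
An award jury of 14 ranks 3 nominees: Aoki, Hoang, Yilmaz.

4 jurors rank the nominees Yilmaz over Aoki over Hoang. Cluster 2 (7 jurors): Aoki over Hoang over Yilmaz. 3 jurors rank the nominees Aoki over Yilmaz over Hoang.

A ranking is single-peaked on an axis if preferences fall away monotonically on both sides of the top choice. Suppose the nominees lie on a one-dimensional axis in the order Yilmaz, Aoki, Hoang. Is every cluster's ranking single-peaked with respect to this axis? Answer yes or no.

Axis positions: Yilmaz=1, Aoki=2, Hoang=3.
Cluster 1 (peak Yilmaz at position 1): ranking walks positions 1-2-3, expanding outward from the peak — single-peaked.
Cluster 2 (peak Aoki at position 2): ranking walks positions 2-3-1, expanding outward from the peak — single-peaked.
Cluster 3 (peak Aoki at position 2): ranking walks positions 2-1-3, expanding outward from the peak — single-peaked.
Every ranking is single-peaked on this axis.

yes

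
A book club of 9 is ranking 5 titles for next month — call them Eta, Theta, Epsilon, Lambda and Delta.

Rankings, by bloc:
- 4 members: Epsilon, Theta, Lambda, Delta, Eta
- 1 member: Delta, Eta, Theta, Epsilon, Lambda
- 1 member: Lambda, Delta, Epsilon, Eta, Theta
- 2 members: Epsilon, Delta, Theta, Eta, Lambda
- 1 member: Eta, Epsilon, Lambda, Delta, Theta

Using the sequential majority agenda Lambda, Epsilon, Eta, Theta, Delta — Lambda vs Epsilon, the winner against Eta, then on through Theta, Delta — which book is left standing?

Round 1: Lambda vs Epsilon — 1–8, Epsilon advances.
Round 2: Epsilon vs Eta — 7–2, Epsilon advances.
Round 3: Epsilon vs Theta — 8–1, Epsilon advances.
Round 4: Epsilon vs Delta — 7–2, Epsilon advances.
Epsilon survives the agenda.

Epsilon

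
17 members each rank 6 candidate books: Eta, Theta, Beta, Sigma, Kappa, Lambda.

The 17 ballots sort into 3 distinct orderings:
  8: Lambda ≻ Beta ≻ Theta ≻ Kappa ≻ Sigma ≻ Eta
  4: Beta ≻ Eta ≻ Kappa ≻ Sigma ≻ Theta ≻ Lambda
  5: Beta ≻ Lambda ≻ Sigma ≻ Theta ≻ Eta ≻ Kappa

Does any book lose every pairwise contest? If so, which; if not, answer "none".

Pairwise majorities:
Eta vs Theta: Eta preferred on 4 ballots; Theta wins 13–4.
Eta vs Beta: Beta, 17–0.
Eta–Sigma: Sigma 13–4.
Eta vs Kappa: Eta wins 9–8.
Eta–Lambda: Lambda 13–4.
Theta vs Beta: Beta wins 17–0.
Theta vs Sigma: Sigma, 9–8.
Theta vs Kappa: Theta preferred on 8+5 = 13 ballots; Theta wins 13–4.
Theta vs Lambda: 4 for Theta, 13 for Lambda — Lambda by 13–4.
Beta–Sigma: Beta 17–0.
Beta vs Kappa: 8+4+5 = 17 for Beta, 0 for Kappa — Beta by 17–0.
Beta vs Lambda: 9 to 8, Beta.
Sigma vs Kappa: Kappa wins 12–5.
Sigma vs Lambda: 4 for Sigma, 13 for Lambda — Lambda by 13–4.
Kappa vs Lambda: Lambda wins 13–4.
Every book wins at least one matchup (Eta beats Kappa; Theta beats Eta; Beta beats Eta; Sigma beats Eta; Kappa beats Sigma; Lambda beats Eta), so there is no Condorcet loser.

none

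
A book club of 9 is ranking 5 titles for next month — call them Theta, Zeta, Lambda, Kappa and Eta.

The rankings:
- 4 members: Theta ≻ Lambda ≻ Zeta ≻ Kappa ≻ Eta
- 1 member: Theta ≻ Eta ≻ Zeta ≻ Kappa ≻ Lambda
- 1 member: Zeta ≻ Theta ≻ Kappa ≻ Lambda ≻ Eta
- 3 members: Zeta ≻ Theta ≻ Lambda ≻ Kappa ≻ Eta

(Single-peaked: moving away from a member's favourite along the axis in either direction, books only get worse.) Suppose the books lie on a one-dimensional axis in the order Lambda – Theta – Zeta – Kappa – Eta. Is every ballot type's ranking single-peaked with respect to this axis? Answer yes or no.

no

Axis positions: Lambda=1, Theta=2, Zeta=3, Kappa=4, Eta=5.
Ballot type 1 (peak Theta at position 2): ranking walks positions 2-1-3-4-5, expanding outward from the peak — single-peaked.
Ballot type 2: ranking walks positions 2-5-3-4-1; Eta is ranked above Zeta even though Zeta lies between Eta and the peak Theta on the axis — preferences dip and rise again. Not single-peaked.
Ballot type 3 (peak Zeta at position 3): ranking walks positions 3-2-4-1-5, expanding outward from the peak — single-peaked.
Ballot type 4 (peak Zeta at position 3): ranking walks positions 3-2-1-4-5, expanding outward from the peak — single-peaked.
Ballot type 2 violates single-peakedness, so the profile is not single-peaked on this axis.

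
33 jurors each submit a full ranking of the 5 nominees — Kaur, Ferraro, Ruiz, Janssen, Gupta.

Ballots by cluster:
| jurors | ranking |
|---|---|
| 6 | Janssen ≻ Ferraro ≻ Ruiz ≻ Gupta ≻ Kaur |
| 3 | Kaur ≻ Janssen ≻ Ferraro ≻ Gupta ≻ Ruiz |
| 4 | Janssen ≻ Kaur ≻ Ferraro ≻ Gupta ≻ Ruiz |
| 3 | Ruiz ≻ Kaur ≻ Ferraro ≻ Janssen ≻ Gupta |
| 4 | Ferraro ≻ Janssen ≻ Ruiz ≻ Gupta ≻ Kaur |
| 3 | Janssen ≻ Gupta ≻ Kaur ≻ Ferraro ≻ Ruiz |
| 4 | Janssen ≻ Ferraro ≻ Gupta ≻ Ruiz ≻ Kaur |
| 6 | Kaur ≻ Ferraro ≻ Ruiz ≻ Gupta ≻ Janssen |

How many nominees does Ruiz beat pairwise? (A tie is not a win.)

2

Ruiz against each rival (33 jurors):
Ruiz–Kaur: Ruiz 17–16.
Ruiz vs Ferraro: Ruiz is ranked higher on 3 ballots, Ferraro on 30. Ferraro wins 30–3.
Ruiz–Janssen: Janssen 24–9.
Ruiz–Gupta: Ruiz 19–14.
Ruiz beats Kaur, Gupta; loses to Ferraro, Janssen — 2 pairwise wins.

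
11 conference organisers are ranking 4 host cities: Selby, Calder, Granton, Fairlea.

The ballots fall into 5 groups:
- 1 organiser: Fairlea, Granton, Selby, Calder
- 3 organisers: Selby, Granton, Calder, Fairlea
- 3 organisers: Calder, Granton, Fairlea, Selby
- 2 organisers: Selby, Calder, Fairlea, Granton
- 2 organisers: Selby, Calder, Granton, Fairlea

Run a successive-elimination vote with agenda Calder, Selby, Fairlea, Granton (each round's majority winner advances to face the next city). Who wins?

Selby

Round 1: Calder vs Selby — 3–8, Selby advances.
Round 2: Selby vs Fairlea — 7–4, Selby advances.
Round 3: Selby vs Granton — 7–4, Selby advances.
The agenda winner is Selby.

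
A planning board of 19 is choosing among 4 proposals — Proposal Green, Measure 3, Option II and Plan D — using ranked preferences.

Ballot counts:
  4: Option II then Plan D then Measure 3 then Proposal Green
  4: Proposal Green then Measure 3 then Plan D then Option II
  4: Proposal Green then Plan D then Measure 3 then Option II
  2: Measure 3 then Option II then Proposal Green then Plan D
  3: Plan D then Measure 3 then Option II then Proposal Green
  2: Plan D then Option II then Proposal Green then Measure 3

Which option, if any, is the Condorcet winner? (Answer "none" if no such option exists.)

Head-to-head results (19 council members):
Proposal Green vs Measure 3: Proposal Green wins 10–9.
Proposal Green vs Option II: Proposal Green is ranked higher on 4+4 = 8 ballots, Option II on 11. Option II wins 11–8.
Proposal Green–Plan D: Proposal Green 10–9.
Measure 3 vs Option II: Measure 3 preferred on 4+4+2+3 = 13 ballots; Measure 3 wins 13–6.
Measure 3–Plan D: Plan D 13–6.
Option II vs Plan D: Option II preferred on 4+2 = 6 ballots; Plan D wins 13–6.
Every option loses at least once (Proposal Green loses to Option II; Measure 3 loses to Proposal Green; Option II loses to Measure 3; Plan D loses to Proposal Green). The majority relation contains the cycle Proposal Green beats Measure 3 beats Option II beats Proposal Green, so there is no Condorcet winner.

none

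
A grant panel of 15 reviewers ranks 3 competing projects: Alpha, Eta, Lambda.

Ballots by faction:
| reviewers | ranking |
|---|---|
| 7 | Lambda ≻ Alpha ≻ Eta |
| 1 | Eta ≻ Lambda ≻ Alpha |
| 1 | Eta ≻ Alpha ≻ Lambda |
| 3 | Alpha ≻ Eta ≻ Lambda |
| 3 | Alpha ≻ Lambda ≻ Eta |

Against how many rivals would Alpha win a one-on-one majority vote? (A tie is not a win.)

1

Alpha against each rival (15 reviewers):
Alpha vs Eta: 13 to 2, Alpha.
Alpha–Lambda: Lambda 8–7.
Alpha beats Eta; loses to Lambda — 1 pairwise win.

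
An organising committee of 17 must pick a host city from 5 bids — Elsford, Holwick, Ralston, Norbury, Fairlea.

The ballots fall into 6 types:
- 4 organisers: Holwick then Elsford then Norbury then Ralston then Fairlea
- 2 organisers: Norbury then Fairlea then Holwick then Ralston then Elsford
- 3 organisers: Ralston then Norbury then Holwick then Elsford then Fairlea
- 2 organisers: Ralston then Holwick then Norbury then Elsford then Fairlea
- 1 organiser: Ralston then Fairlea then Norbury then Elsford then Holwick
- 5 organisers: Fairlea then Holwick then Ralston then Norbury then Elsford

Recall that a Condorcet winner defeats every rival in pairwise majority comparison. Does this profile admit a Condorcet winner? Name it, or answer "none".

Holwick

Head-to-head results (17 organisers):
Elsford–Holwick: Holwick 16–1.
Elsford vs Ralston: Ralston, 13–4.
Elsford vs Norbury: Norbury wins 13–4.
Elsford vs Fairlea: Elsford wins 9–8.
Holwick vs Ralston: Holwick, 11–6.
Holwick vs Norbury: Holwick wins 11–6.
Holwick–Fairlea: Holwick 9–8.
Ralston vs Norbury: Ralston, 11–6.
Ralston vs Fairlea: Ralston wins 10–7.
Norbury vs Fairlea: Norbury, 11–6.
Holwick beats each of Elsford, Ralston, Norbury, Fairlea — Holwick is the Condorcet winner.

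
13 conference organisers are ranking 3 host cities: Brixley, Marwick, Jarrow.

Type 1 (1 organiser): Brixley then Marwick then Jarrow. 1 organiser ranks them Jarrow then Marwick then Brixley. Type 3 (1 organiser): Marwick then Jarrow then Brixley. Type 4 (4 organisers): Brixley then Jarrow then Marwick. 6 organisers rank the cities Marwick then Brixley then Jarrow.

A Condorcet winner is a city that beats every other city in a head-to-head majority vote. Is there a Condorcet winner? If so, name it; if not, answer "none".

Marwick

Pairwise majorities:
Brixley vs Marwick: Brixley preferred on 1+4 = 5 ballots; Marwick wins 8–5.
Brixley vs Jarrow: 11 to 2, Brixley.
Marwick vs Jarrow: Marwick preferred on 1+1+6 = 8 ballots; Marwick wins 8–5.
Marwick wins every pairwise contest, so Marwick is the Condorcet winner.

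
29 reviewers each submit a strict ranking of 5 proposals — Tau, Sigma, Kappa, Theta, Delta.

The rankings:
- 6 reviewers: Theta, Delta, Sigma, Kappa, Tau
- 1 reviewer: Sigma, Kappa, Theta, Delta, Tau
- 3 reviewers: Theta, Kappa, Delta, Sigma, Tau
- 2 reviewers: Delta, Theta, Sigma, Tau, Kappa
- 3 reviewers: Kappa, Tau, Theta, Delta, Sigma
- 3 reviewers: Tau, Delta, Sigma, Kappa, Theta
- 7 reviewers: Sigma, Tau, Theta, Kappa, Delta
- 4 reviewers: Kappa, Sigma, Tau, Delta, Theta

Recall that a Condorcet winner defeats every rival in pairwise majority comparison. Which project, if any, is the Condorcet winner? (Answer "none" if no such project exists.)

Pairwise majorities:
Tau vs Sigma: Sigma wins 23–6.
Tau–Kappa: Kappa 17–12.
Tau vs Theta: Tau, 17–12.
Tau vs Delta: Tau wins 17–12.
Sigma vs Kappa: Sigma, 19–10.
Sigma vs Theta: Sigma wins 15–14.
Sigma vs Delta: Delta, 17–12.
Kappa vs Theta: Theta wins 18–11.
Kappa vs Delta: Kappa wins 18–11.
Theta vs Delta: Theta, 20–9.
Every project loses at least once (Tau loses to Sigma; Sigma loses to Delta; Kappa loses to Sigma; Theta loses to Tau; Delta loses to Tau). The majority relation contains the cycle Tau beats Theta beats Kappa beats Tau, so there is no Condorcet winner.

none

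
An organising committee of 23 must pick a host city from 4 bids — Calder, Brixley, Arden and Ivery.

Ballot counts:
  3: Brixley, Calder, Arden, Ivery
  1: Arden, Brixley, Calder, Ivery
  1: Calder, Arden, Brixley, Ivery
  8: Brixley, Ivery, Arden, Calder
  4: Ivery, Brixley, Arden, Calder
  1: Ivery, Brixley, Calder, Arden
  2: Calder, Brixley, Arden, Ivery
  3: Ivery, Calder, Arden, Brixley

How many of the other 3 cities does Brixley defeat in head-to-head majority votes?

Brixley against each rival (23 organisers):
Brixley vs Calder: Brixley, 17–6.
Brixley–Arden: Brixley 18–5.
Brixley vs Ivery: Brixley, 15–8.
Brixley beats Calder, Arden, Ivery — 3 pairwise wins.

3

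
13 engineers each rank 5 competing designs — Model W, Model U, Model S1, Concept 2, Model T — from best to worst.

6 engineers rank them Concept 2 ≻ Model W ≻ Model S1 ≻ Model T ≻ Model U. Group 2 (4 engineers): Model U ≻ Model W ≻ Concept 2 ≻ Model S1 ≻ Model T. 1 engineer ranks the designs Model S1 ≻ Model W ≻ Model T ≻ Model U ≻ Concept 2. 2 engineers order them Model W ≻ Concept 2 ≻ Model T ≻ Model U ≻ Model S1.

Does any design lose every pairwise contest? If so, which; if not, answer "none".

Pairwise majorities:
Model W–Model U: Model W 9–4.
Model W vs Model S1: 6+4+2 = 12 for Model W, 1 for Model S1 — Model W by 12–1.
Model W–Concept 2: Model W 7–6.
Model W vs Model T: 6+4+1+2 = 13 for Model W, 0 for Model T — Model W by 13–0.
Model U vs Model S1: 4+2 = 6 for Model U, 7 for Model S1 — Model S1 by 7–6.
Model U vs Concept 2: Concept 2 wins 8–5.
Model U vs Model T: 4 to 9, Model T.
Model S1–Concept 2: Concept 2 12–1.
Model S1 vs Model T: 11 to 2, Model S1.
Concept 2 vs Model T: Concept 2, 12–1.
Model U loses to every other design — it is the Condorcet loser.

Model U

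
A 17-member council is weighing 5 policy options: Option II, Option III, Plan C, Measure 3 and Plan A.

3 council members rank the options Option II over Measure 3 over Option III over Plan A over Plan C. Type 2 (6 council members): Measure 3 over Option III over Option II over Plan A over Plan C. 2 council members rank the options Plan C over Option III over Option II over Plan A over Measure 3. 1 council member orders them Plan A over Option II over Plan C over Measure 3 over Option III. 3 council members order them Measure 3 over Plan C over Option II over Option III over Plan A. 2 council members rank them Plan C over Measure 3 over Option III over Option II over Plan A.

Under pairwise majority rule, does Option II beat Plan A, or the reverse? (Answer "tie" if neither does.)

Ballots ranking Option II above Plan A: 3 + 6 + 2 + 3 + 2 = 16.
Ballots ranking Plan A above Option II: 17 − 16 = 1.
Option II wins the head-to-head 16–1.

Option II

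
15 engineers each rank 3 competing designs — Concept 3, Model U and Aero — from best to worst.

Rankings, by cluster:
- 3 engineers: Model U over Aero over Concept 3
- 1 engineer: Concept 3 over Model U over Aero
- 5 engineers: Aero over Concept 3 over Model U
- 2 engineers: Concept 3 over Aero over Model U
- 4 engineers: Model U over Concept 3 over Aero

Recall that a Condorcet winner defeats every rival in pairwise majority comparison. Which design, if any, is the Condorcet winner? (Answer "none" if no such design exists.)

Pairwise majorities:
Concept 3 vs Model U: Concept 3 preferred on 1+5+2 = 8 ballots; Concept 3 wins 8–7.
Concept 3 vs Aero: 1+2+4 = 7 for Concept 3, 8 for Aero — Aero by 8–7.
Model U vs Aero: Model U wins 8–7.
Each design drops at least one matchup (Concept 3 loses to Aero; Model U loses to Concept 3; Aero loses to Model U); the cycle Concept 3 > Model U > Aero > Concept 3 rules out a Condorcet winner.

none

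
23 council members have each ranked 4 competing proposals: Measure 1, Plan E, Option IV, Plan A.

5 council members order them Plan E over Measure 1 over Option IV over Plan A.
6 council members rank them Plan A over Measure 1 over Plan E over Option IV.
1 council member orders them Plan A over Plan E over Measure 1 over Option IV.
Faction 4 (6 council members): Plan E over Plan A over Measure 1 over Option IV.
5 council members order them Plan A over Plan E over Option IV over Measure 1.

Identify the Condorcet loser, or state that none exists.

Head-to-head results (23 council members):
Measure 1 vs Plan E: Plan E wins 17–6.
Measure 1 vs Option IV: Measure 1 preferred on 5+6+1+6 = 18 ballots; Measure 1 wins 18–5.
Measure 1–Plan A: Plan A 18–5.
Plan E vs Option IV: 23 to 0, Plan E.
Plan E vs Plan A: 5+6 = 11 for Plan E, 12 for Plan A — Plan A by 12–11.
Option IV vs Plan A: Option IV preferred on 5 ballots; Plan A wins 18–5.
Option IV loses to every other option — it is the Condorcet loser.

Option IV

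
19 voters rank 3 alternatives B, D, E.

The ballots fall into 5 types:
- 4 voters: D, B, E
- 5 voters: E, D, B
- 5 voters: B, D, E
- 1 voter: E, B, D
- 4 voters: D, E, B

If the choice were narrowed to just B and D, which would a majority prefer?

D

Ballots ranking B above D: 5 + 1 = 6.
Ballots ranking D above B: 19 − 6 = 13.
D wins the head-to-head 13–6.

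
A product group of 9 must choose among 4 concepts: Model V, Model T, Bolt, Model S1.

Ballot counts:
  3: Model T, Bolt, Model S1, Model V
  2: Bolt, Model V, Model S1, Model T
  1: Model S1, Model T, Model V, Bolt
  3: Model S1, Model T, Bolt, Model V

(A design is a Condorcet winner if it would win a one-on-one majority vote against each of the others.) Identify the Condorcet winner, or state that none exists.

none

Pairwise majorities:
Model V–Model T: Model T 7–2.
Model V–Bolt: Bolt 8–1.
Model V–Model S1: Model S1 7–2.
Model T–Bolt: Model T 7–2.
Model T vs Model S1: Model S1, 6–3.
Bolt–Model S1: Bolt 5–4.
No design is unbeaten: Model V loses to Model T; Model T loses to Model S1; Bolt loses to Model T; Model S1 loses to Bolt. In particular Model T > Bolt > Model S1 > Model T is a majority cycle — no Condorcet winner exists.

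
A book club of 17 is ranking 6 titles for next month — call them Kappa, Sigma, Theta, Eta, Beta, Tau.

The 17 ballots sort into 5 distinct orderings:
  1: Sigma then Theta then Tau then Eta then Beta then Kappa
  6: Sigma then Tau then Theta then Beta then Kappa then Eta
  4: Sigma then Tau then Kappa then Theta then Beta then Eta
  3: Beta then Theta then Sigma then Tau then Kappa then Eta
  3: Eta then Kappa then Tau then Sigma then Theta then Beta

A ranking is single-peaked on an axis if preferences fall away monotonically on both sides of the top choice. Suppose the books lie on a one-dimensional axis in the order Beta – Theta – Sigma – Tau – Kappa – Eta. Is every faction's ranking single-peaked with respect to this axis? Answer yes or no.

no

Axis positions: Beta=1, Theta=2, Sigma=3, Tau=4, Kappa=5, Eta=6.
Faction 1: ranking walks positions 3-2-4-6-1-5; Eta is ranked above Kappa even though Kappa lies between Eta and the peak Sigma on the axis — preferences dip and rise again. Not single-peaked.
Faction 2 (peak Sigma at position 3): ranking walks positions 3-4-2-1-5-6, expanding outward from the peak — single-peaked.
Faction 3 (peak Sigma at position 3): ranking walks positions 3-4-5-2-1-6, expanding outward from the peak — single-peaked.
Faction 4 (peak Beta at position 1): ranking walks positions 1-2-3-4-5-6, expanding outward from the peak — single-peaked.
Faction 5 (peak Eta at position 6): ranking walks positions 6-5-4-3-2-1, expanding outward from the peak — single-peaked.
Faction 1 violates single-peakedness, so the profile is not single-peaked on this axis.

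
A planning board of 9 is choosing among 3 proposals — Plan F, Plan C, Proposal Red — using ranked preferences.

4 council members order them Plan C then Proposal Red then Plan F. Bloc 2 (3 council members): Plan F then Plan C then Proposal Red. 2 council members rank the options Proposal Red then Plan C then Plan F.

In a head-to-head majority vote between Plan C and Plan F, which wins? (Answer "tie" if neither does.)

Ballots ranking Plan C above Plan F: 4 + 2 = 6.
Ballots ranking Plan F above Plan C: 9 − 6 = 3.
Plan C wins the head-to-head 6–3.

Plan C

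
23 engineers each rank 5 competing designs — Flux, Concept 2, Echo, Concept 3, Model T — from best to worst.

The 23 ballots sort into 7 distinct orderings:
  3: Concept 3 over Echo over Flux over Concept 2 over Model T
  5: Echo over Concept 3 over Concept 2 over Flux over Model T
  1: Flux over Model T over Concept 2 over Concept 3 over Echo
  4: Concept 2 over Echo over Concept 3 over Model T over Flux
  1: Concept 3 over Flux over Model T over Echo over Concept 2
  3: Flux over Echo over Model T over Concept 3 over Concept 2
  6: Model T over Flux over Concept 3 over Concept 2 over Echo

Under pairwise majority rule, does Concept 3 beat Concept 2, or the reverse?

Concept 3

Ballots ranking Concept 3 above Concept 2: 3 + 5 + 1 + 3 + 6 = 18.
Ballots ranking Concept 2 above Concept 3: 23 − 18 = 5.
Concept 3 wins the head-to-head 18–5.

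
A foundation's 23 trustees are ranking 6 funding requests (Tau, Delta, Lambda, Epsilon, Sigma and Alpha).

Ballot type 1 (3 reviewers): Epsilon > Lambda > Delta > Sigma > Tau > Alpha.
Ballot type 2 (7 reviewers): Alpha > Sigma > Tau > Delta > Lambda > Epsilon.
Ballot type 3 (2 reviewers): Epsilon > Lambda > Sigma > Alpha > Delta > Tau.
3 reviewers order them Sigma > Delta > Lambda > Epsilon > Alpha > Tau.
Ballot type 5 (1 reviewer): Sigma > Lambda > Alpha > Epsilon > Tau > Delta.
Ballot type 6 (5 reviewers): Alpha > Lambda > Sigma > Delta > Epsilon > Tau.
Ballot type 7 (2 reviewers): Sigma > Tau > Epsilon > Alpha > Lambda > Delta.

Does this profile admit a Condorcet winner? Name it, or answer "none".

Alpha

Pairwise majorities:
Tau–Delta: Delta 13–10.
Tau vs Lambda: Lambda, 14–9.
Tau vs Epsilon: Epsilon wins 14–9.
Tau vs Sigma: Sigma wins 23–0.
Tau vs Alpha: Alpha, 18–5.
Delta vs Lambda: Lambda wins 13–10.
Delta vs Epsilon: Delta wins 15–8.
Delta vs Sigma: Sigma wins 20–3.
Delta vs Alpha: Alpha, 17–6.
Lambda vs Epsilon: Lambda, 16–7.
Lambda–Sigma: Sigma 13–10.
Lambda vs Alpha: Alpha wins 14–9.
Epsilon–Sigma: Sigma 18–5.
Epsilon vs Alpha: Alpha wins 13–10.
Sigma vs Alpha: Alpha, 12–11.
Only Alpha has no losses; Alpha is the Condorcet winner.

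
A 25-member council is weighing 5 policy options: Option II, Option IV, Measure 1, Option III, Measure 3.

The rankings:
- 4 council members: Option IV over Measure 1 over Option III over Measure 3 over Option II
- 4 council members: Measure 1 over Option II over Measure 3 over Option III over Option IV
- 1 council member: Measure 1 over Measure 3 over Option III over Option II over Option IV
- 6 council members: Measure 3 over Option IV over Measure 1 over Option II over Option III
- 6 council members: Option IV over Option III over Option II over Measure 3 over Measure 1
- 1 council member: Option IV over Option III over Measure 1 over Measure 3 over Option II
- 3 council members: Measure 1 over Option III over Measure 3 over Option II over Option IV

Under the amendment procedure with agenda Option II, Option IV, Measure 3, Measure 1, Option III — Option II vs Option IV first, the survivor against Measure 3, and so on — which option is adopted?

Round 1: Option II vs Option IV — 8–17, Option IV advances.
Round 2: Option IV vs Measure 3 — 11–14, Measure 3 advances.
Round 3: Measure 3 vs Measure 1 — 12–13, Measure 1 advances.
Round 4: Measure 1 vs Option III — 18–7, Measure 1 advances.
Measure 1 survives the agenda.

Measure 1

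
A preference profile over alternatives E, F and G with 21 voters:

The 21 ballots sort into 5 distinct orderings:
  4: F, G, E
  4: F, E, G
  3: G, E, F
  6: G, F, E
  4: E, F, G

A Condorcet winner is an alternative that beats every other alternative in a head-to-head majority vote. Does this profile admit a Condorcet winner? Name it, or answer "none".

F

Check each pair by majority over 21 ballots:
E vs F: E preferred on 3+4 = 7 ballots; F wins 14–7.
E vs G: 8 to 13, G.
F vs G: F preferred on 4+4+4 = 12 ballots; F wins 12–9.
F defeats every rival head-to-head and is the Condorcet winner.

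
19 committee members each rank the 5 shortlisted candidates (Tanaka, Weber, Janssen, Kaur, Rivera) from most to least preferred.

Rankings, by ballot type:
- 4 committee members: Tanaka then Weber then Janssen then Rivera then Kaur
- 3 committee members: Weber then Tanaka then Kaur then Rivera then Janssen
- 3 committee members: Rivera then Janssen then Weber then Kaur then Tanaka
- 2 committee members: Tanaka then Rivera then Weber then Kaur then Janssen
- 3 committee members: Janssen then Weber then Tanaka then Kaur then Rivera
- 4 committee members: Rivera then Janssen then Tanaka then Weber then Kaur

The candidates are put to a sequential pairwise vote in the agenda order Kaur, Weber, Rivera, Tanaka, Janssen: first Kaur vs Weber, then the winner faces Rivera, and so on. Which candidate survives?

Janssen

Round 1: Kaur vs Weber — 0–19, Weber advances.
Round 2: Weber vs Rivera — 10–9, Weber advances.
Round 3: Weber vs Tanaka — 9–10, Tanaka advances.
Round 4: Tanaka vs Janssen — 9–10, Janssen advances.
The agenda winner is Janssen.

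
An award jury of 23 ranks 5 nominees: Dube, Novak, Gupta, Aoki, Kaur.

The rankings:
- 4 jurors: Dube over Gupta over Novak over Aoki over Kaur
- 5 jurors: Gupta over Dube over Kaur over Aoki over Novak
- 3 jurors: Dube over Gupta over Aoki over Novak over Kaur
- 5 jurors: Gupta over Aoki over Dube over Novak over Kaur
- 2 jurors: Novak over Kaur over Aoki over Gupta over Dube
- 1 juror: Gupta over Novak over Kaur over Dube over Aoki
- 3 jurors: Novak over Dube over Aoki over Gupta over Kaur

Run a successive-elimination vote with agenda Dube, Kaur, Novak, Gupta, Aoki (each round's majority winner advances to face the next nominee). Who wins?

Round 1: Dube vs Kaur — 20–3, Dube advances.
Round 2: Dube vs Novak — 17–6, Dube advances.
Round 3: Dube vs Gupta — 10–13, Gupta advances.
Round 4: Gupta vs Aoki — 18–5, Gupta advances.
Gupta survives the agenda.

Gupta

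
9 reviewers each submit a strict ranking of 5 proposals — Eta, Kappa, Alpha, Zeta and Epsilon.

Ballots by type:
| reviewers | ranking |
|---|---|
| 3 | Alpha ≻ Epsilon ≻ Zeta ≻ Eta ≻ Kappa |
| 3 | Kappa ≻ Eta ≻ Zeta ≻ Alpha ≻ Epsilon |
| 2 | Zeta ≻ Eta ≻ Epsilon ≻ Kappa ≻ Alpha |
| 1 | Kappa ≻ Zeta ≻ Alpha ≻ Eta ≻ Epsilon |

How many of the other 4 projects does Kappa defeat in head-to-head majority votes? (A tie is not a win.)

1

Kappa against each rival (9 reviewers):
Kappa vs Eta: Eta, 5–4.
Kappa vs Alpha: Kappa wins 6–3.
Kappa vs Zeta: Zeta, 5–4.
Kappa vs Epsilon: 3+1 = 4 for Kappa, 5 for Epsilon — Epsilon by 5–4.
Kappa beats Alpha; loses to Eta, Zeta, Epsilon — 1 pairwise win.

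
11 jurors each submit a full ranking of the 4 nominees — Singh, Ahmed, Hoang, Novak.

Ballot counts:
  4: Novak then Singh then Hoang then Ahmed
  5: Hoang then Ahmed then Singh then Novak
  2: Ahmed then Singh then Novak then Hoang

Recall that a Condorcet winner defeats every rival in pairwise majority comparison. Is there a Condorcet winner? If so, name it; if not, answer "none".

Head-to-head results (11 jurors):
Singh vs Ahmed: 4 to 7, Ahmed.
Singh vs Hoang: Singh is ranked higher on 4+2 = 6 ballots, Hoang on 5. Singh wins 6–5.
Singh vs Novak: 7 to 4, Singh.
Ahmed vs Hoang: Ahmed is ranked higher on 2 ballots, Hoang on 9. Hoang wins 9–2.
Ahmed vs Novak: Ahmed preferred on 5+2 = 7 ballots; Ahmed wins 7–4.
Hoang vs Novak: 5 for Hoang, 6 for Novak — Novak by 6–5.
Every nominee loses at least once (Singh loses to Ahmed; Ahmed loses to Hoang; Hoang loses to Singh; Novak loses to Singh). The majority relation contains the cycle Singh beats Hoang beats Ahmed beats Singh, so there is no Condorcet winner.

none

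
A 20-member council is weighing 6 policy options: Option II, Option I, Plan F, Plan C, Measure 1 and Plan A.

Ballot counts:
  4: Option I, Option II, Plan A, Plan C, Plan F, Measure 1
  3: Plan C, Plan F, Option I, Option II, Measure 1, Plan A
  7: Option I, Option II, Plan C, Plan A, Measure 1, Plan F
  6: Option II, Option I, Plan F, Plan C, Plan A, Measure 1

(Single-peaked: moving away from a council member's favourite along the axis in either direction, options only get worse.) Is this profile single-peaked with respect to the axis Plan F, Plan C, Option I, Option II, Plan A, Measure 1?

Axis positions: Plan F=1, Plan C=2, Option I=3, Option II=4, Plan A=5, Measure 1=6.
Group 1 (peak Option I at position 3): ranking walks positions 3-4-5-2-1-6, expanding outward from the peak — single-peaked.
Group 2: ranking walks positions 2-1-3-4-6-5; Measure 1 is ranked above Plan A even though Plan A lies between Measure 1 and the peak Plan C on the axis — preferences dip and rise again. Not single-peaked.
Group 3 (peak Option I at position 3): ranking walks positions 3-4-2-5-6-1, expanding outward from the peak — single-peaked.
Group 4: ranking walks positions 4-3-1-2-5-6; Plan F is ranked above Plan C even though Plan C lies between Plan F and the peak Option II on the axis — preferences dip and rise again. Not single-peaked.
Group 2 violates single-peakedness, so the profile is not single-peaked on this axis.

no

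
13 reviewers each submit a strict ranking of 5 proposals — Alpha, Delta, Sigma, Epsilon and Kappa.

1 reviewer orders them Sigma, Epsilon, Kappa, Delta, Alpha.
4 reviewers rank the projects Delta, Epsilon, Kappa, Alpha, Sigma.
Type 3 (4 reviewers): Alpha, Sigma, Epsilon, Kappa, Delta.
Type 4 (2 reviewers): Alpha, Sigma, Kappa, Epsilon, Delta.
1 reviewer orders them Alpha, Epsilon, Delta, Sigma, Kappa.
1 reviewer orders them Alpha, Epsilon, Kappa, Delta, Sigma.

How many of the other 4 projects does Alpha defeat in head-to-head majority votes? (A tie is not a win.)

Alpha against each rival (13 reviewers):
Alpha vs Delta: Alpha wins 8–5.
Alpha vs Sigma: 12 to 1, Alpha.
Alpha vs Epsilon: 4+2+1+1 = 8 for Alpha, 5 for Epsilon — Alpha by 8–5.
Alpha vs Kappa: Alpha is ranked higher on 4+2+1+1 = 8 ballots, Kappa on 5. Alpha wins 8–5.
Alpha beats Delta, Sigma, Epsilon, Kappa — 4 pairwise wins.

4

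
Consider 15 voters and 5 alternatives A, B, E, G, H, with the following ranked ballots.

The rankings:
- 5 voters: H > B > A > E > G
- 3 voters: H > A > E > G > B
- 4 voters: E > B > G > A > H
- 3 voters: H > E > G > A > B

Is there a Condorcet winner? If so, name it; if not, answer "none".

Check each pair by majority over 15 ballots:
A vs B: B, 9–6.
A vs E: A, 8–7.
A vs G: A, 8–7.
A–H: H 11–4.
B vs E: E, 10–5.
B–G: B 9–6.
B–H: H 11–4.
E–G: E 15–0.
E vs H: H, 11–4.
G vs H: H wins 11–4.
H defeats every rival head-to-head and is the Condorcet winner.

H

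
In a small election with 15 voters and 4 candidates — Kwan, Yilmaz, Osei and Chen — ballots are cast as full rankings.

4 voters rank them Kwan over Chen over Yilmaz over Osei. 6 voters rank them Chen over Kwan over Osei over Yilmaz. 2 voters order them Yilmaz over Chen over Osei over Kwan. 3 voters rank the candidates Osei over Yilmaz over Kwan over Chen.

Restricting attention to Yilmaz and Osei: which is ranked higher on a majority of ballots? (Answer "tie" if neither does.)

Osei

Ballots ranking Yilmaz above Osei: 4 + 2 = 6.
Ballots ranking Osei above Yilmaz: 15 − 6 = 9.
Osei wins the head-to-head 9–6.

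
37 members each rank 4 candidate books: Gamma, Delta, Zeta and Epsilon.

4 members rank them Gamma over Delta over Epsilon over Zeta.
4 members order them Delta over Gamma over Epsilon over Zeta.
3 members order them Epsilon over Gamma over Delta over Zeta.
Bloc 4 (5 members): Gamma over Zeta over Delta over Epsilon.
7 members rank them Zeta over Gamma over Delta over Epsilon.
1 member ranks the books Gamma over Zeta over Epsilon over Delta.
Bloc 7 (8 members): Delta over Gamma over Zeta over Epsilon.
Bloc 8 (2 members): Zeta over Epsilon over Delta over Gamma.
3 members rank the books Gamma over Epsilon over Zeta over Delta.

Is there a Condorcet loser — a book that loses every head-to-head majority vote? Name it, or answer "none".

Epsilon

Head-to-head results (37 members):
Gamma vs Delta: 4+3+5+7+1+3 = 23 for Gamma, 14 for Delta — Gamma by 23–14.
Gamma vs Zeta: 28 to 9, Gamma.
Gamma vs Epsilon: Gamma preferred on 32 ballots; Gamma wins 32–5.
Delta vs Zeta: Delta wins 19–18.
Delta vs Epsilon: Delta, 28–9.
Zeta vs Epsilon: Zeta wins 23–14.
Epsilon loses to every other book — it is the Condorcet loser.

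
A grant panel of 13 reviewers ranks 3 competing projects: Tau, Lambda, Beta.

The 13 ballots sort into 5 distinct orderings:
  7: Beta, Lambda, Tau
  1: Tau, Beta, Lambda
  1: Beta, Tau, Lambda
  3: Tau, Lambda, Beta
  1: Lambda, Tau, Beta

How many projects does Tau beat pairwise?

0

Tau against each rival (13 reviewers):
Tau vs Lambda: 1+1+3 = 5 for Tau, 8 for Lambda — Lambda by 8–5.
Tau vs Beta: Tau is ranked higher on 1+3+1 = 5 ballots, Beta on 8. Beta wins 8–5.
Tau beats no one; loses to Lambda, Beta — 0 pairwise wins.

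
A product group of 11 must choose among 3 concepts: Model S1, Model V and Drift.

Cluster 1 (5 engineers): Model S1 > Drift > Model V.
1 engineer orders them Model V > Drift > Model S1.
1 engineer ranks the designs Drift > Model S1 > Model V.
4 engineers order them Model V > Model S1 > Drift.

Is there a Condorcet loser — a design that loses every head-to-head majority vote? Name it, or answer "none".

Head-to-head results (11 engineers):
Model S1 vs Model V: 6 to 5, Model S1.
Model S1 vs Drift: Model S1, 9–2.
Model V vs Drift: Model V is ranked higher on 1+4 = 5 ballots, Drift on 6. Drift wins 6–5.
Only Model V has no wins; Model V is the Condorcet loser.

Model V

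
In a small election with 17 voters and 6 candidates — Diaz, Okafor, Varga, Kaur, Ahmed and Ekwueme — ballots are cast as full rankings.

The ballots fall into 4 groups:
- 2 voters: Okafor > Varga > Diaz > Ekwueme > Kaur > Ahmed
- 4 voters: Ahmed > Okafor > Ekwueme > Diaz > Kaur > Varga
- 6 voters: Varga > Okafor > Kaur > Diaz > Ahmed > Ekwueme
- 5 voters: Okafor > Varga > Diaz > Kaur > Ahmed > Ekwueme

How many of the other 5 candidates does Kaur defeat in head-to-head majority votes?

Kaur against each rival (17 voters):
Kaur vs Diaz: Kaur is ranked higher on 6 ballots, Diaz on 11. Diaz wins 11–6.
Kaur vs Okafor: Kaur is ranked higher on 0 ballots, Okafor on 17. Okafor wins 17–0.
Kaur vs Varga: Varga, 13–4.
Kaur vs Ahmed: Kaur, 13–4.
Kaur vs Ekwueme: 6+5 = 11 for Kaur, 6 for Ekwueme — Kaur by 11–6.
Kaur beats Ahmed, Ekwueme; loses to Diaz, Okafor, Varga — 2 pairwise wins.

2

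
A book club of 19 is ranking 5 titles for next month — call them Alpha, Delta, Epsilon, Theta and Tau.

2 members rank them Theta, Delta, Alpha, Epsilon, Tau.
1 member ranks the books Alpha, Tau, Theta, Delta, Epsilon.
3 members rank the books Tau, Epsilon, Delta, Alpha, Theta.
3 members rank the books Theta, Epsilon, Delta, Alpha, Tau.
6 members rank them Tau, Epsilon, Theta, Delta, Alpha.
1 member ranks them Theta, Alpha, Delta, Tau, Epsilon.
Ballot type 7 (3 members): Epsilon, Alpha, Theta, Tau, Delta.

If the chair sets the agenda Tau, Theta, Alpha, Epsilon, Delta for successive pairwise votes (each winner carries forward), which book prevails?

Epsilon

Round 1: Tau vs Theta — 10–9, Tau advances.
Round 2: Tau vs Alpha — 9–10, Alpha advances.
Round 3: Alpha vs Epsilon — 4–15, Epsilon advances.
Round 4: Epsilon vs Delta — 15–4, Epsilon advances.
Epsilon survives the agenda.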